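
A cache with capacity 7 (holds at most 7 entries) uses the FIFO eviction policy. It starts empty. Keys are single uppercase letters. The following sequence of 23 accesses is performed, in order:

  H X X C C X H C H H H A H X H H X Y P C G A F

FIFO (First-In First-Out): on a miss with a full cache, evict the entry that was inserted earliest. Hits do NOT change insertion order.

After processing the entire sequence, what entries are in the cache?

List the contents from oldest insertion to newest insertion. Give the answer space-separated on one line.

Answer: X C A Y P G F

Derivation:
FIFO simulation (capacity=7):
  1. access H: MISS. Cache (old->new): [H]
  2. access X: MISS. Cache (old->new): [H X]
  3. access X: HIT. Cache (old->new): [H X]
  4. access C: MISS. Cache (old->new): [H X C]
  5. access C: HIT. Cache (old->new): [H X C]
  6. access X: HIT. Cache (old->new): [H X C]
  7. access H: HIT. Cache (old->new): [H X C]
  8. access C: HIT. Cache (old->new): [H X C]
  9. access H: HIT. Cache (old->new): [H X C]
  10. access H: HIT. Cache (old->new): [H X C]
  11. access H: HIT. Cache (old->new): [H X C]
  12. access A: MISS. Cache (old->new): [H X C A]
  13. access H: HIT. Cache (old->new): [H X C A]
  14. access X: HIT. Cache (old->new): [H X C A]
  15. access H: HIT. Cache (old->new): [H X C A]
  16. access H: HIT. Cache (old->new): [H X C A]
  17. access X: HIT. Cache (old->new): [H X C A]
  18. access Y: MISS. Cache (old->new): [H X C A Y]
  19. access P: MISS. Cache (old->new): [H X C A Y P]
  20. access C: HIT. Cache (old->new): [H X C A Y P]
  21. access G: MISS. Cache (old->new): [H X C A Y P G]
  22. access A: HIT. Cache (old->new): [H X C A Y P G]
  23. access F: MISS, evict H. Cache (old->new): [X C A Y P G F]
Total: 15 hits, 8 misses, 1 evictions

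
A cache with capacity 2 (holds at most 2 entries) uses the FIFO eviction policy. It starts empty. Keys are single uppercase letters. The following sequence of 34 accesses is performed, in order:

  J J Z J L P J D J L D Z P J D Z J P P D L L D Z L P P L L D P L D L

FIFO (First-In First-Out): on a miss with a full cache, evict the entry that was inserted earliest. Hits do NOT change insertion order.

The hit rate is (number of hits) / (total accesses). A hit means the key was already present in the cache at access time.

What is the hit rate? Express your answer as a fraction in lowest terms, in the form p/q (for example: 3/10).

Answer: 11/34

Derivation:
FIFO simulation (capacity=2):
  1. access J: MISS. Cache (old->new): [J]
  2. access J: HIT. Cache (old->new): [J]
  3. access Z: MISS. Cache (old->new): [J Z]
  4. access J: HIT. Cache (old->new): [J Z]
  5. access L: MISS, evict J. Cache (old->new): [Z L]
  6. access P: MISS, evict Z. Cache (old->new): [L P]
  7. access J: MISS, evict L. Cache (old->new): [P J]
  8. access D: MISS, evict P. Cache (old->new): [J D]
  9. access J: HIT. Cache (old->new): [J D]
  10. access L: MISS, evict J. Cache (old->new): [D L]
  11. access D: HIT. Cache (old->new): [D L]
  12. access Z: MISS, evict D. Cache (old->new): [L Z]
  13. access P: MISS, evict L. Cache (old->new): [Z P]
  14. access J: MISS, evict Z. Cache (old->new): [P J]
  15. access D: MISS, evict P. Cache (old->new): [J D]
  16. access Z: MISS, evict J. Cache (old->new): [D Z]
  17. access J: MISS, evict D. Cache (old->new): [Z J]
  18. access P: MISS, evict Z. Cache (old->new): [J P]
  19. access P: HIT. Cache (old->new): [J P]
  20. access D: MISS, evict J. Cache (old->new): [P D]
  21. access L: MISS, evict P. Cache (old->new): [D L]
  22. access L: HIT. Cache (old->new): [D L]
  23. access D: HIT. Cache (old->new): [D L]
  24. access Z: MISS, evict D. Cache (old->new): [L Z]
  25. access L: HIT. Cache (old->new): [L Z]
  26. access P: MISS, evict L. Cache (old->new): [Z P]
  27. access P: HIT. Cache (old->new): [Z P]
  28. access L: MISS, evict Z. Cache (old->new): [P L]
  29. access L: HIT. Cache (old->new): [P L]
  30. access D: MISS, evict P. Cache (old->new): [L D]
  31. access P: MISS, evict L. Cache (old->new): [D P]
  32. access L: MISS, evict D. Cache (old->new): [P L]
  33. access D: MISS, evict P. Cache (old->new): [L D]
  34. access L: HIT. Cache (old->new): [L D]
Total: 11 hits, 23 misses, 21 evictions

Hit rate = 11/34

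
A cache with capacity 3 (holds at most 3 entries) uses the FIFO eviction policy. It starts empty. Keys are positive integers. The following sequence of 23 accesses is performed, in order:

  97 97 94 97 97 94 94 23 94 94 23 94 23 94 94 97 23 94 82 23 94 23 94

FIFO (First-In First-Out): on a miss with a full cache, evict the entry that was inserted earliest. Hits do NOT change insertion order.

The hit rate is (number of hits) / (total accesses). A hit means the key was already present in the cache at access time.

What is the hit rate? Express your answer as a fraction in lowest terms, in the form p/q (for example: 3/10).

Answer: 19/23

Derivation:
FIFO simulation (capacity=3):
  1. access 97: MISS. Cache (old->new): [97]
  2. access 97: HIT. Cache (old->new): [97]
  3. access 94: MISS. Cache (old->new): [97 94]
  4. access 97: HIT. Cache (old->new): [97 94]
  5. access 97: HIT. Cache (old->new): [97 94]
  6. access 94: HIT. Cache (old->new): [97 94]
  7. access 94: HIT. Cache (old->new): [97 94]
  8. access 23: MISS. Cache (old->new): [97 94 23]
  9. access 94: HIT. Cache (old->new): [97 94 23]
  10. access 94: HIT. Cache (old->new): [97 94 23]
  11. access 23: HIT. Cache (old->new): [97 94 23]
  12. access 94: HIT. Cache (old->new): [97 94 23]
  13. access 23: HIT. Cache (old->new): [97 94 23]
  14. access 94: HIT. Cache (old->new): [97 94 23]
  15. access 94: HIT. Cache (old->new): [97 94 23]
  16. access 97: HIT. Cache (old->new): [97 94 23]
  17. access 23: HIT. Cache (old->new): [97 94 23]
  18. access 94: HIT. Cache (old->new): [97 94 23]
  19. access 82: MISS, evict 97. Cache (old->new): [94 23 82]
  20. access 23: HIT. Cache (old->new): [94 23 82]
  21. access 94: HIT. Cache (old->new): [94 23 82]
  22. access 23: HIT. Cache (old->new): [94 23 82]
  23. access 94: HIT. Cache (old->new): [94 23 82]
Total: 19 hits, 4 misses, 1 evictions

Hit rate = 19/23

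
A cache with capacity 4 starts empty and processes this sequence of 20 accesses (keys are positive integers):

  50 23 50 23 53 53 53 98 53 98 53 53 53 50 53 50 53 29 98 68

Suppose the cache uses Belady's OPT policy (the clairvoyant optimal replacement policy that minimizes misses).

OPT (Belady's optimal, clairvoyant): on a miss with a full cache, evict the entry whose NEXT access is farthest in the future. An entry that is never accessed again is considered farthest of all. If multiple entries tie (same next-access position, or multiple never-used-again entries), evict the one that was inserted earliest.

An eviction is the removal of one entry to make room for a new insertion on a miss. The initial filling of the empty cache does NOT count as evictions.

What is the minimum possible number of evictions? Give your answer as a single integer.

Answer: 2

Derivation:
OPT (Belady) simulation (capacity=4):
  1. access 50: MISS. Cache: [50]
  2. access 23: MISS. Cache: [50 23]
  3. access 50: HIT. Next use of 50: step 14. Cache: [50 23]
  4. access 23: HIT. Next use of 23: never. Cache: [50 23]
  5. access 53: MISS. Cache: [50 23 53]
  6. access 53: HIT. Next use of 53: step 7. Cache: [50 23 53]
  7. access 53: HIT. Next use of 53: step 9. Cache: [50 23 53]
  8. access 98: MISS. Cache: [50 23 53 98]
  9. access 53: HIT. Next use of 53: step 11. Cache: [50 23 53 98]
  10. access 98: HIT. Next use of 98: step 19. Cache: [50 23 53 98]
  11. access 53: HIT. Next use of 53: step 12. Cache: [50 23 53 98]
  12. access 53: HIT. Next use of 53: step 13. Cache: [50 23 53 98]
  13. access 53: HIT. Next use of 53: step 15. Cache: [50 23 53 98]
  14. access 50: HIT. Next use of 50: step 16. Cache: [50 23 53 98]
  15. access 53: HIT. Next use of 53: step 17. Cache: [50 23 53 98]
  16. access 50: HIT. Next use of 50: never. Cache: [50 23 53 98]
  17. access 53: HIT. Next use of 53: never. Cache: [50 23 53 98]
  18. access 29: MISS, evict 50 (next use: never). Cache: [23 53 98 29]
  19. access 98: HIT. Next use of 98: never. Cache: [23 53 98 29]
  20. access 68: MISS, evict 23 (next use: never). Cache: [53 98 29 68]
Total: 14 hits, 6 misses, 2 evictions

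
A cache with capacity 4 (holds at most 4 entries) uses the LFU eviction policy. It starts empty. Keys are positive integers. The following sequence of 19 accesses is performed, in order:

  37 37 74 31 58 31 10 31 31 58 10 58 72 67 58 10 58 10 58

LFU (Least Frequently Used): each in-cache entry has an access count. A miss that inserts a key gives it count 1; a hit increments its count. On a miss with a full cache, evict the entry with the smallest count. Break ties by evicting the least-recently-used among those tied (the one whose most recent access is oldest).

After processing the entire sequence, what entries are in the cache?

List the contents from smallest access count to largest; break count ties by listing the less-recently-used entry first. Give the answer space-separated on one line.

Answer: 67 31 10 58

Derivation:
LFU simulation (capacity=4):
  1. access 37: MISS. Cache: [37(c=1)]
  2. access 37: HIT, count now 2. Cache: [37(c=2)]
  3. access 74: MISS. Cache: [74(c=1) 37(c=2)]
  4. access 31: MISS. Cache: [74(c=1) 31(c=1) 37(c=2)]
  5. access 58: MISS. Cache: [74(c=1) 31(c=1) 58(c=1) 37(c=2)]
  6. access 31: HIT, count now 2. Cache: [74(c=1) 58(c=1) 37(c=2) 31(c=2)]
  7. access 10: MISS, evict 74(c=1). Cache: [58(c=1) 10(c=1) 37(c=2) 31(c=2)]
  8. access 31: HIT, count now 3. Cache: [58(c=1) 10(c=1) 37(c=2) 31(c=3)]
  9. access 31: HIT, count now 4. Cache: [58(c=1) 10(c=1) 37(c=2) 31(c=4)]
  10. access 58: HIT, count now 2. Cache: [10(c=1) 37(c=2) 58(c=2) 31(c=4)]
  11. access 10: HIT, count now 2. Cache: [37(c=2) 58(c=2) 10(c=2) 31(c=4)]
  12. access 58: HIT, count now 3. Cache: [37(c=2) 10(c=2) 58(c=3) 31(c=4)]
  13. access 72: MISS, evict 37(c=2). Cache: [72(c=1) 10(c=2) 58(c=3) 31(c=4)]
  14. access 67: MISS, evict 72(c=1). Cache: [67(c=1) 10(c=2) 58(c=3) 31(c=4)]
  15. access 58: HIT, count now 4. Cache: [67(c=1) 10(c=2) 31(c=4) 58(c=4)]
  16. access 10: HIT, count now 3. Cache: [67(c=1) 10(c=3) 31(c=4) 58(c=4)]
  17. access 58: HIT, count now 5. Cache: [67(c=1) 10(c=3) 31(c=4) 58(c=5)]
  18. access 10: HIT, count now 4. Cache: [67(c=1) 31(c=4) 10(c=4) 58(c=5)]
  19. access 58: HIT, count now 6. Cache: [67(c=1) 31(c=4) 10(c=4) 58(c=6)]
Total: 12 hits, 7 misses, 3 evictions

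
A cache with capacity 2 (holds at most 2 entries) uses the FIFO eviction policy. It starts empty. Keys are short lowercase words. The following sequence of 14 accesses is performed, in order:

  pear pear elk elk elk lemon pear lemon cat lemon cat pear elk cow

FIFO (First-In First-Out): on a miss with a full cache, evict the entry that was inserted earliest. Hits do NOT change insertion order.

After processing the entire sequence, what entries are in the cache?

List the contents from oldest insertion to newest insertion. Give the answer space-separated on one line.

Answer: elk cow

Derivation:
FIFO simulation (capacity=2):
  1. access pear: MISS. Cache (old->new): [pear]
  2. access pear: HIT. Cache (old->new): [pear]
  3. access elk: MISS. Cache (old->new): [pear elk]
  4. access elk: HIT. Cache (old->new): [pear elk]
  5. access elk: HIT. Cache (old->new): [pear elk]
  6. access lemon: MISS, evict pear. Cache (old->new): [elk lemon]
  7. access pear: MISS, evict elk. Cache (old->new): [lemon pear]
  8. access lemon: HIT. Cache (old->new): [lemon pear]
  9. access cat: MISS, evict lemon. Cache (old->new): [pear cat]
  10. access lemon: MISS, evict pear. Cache (old->new): [cat lemon]
  11. access cat: HIT. Cache (old->new): [cat lemon]
  12. access pear: MISS, evict cat. Cache (old->new): [lemon pear]
  13. access elk: MISS, evict lemon. Cache (old->new): [pear elk]
  14. access cow: MISS, evict pear. Cache (old->new): [elk cow]
Total: 5 hits, 9 misses, 7 evictions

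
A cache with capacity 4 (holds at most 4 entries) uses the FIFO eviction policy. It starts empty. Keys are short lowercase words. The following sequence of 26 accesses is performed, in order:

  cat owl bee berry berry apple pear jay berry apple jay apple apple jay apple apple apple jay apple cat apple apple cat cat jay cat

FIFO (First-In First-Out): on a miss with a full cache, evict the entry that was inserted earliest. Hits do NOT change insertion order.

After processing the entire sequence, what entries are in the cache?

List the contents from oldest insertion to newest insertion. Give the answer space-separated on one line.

Answer: apple pear jay cat

Derivation:
FIFO simulation (capacity=4):
  1. access cat: MISS. Cache (old->new): [cat]
  2. access owl: MISS. Cache (old->new): [cat owl]
  3. access bee: MISS. Cache (old->new): [cat owl bee]
  4. access berry: MISS. Cache (old->new): [cat owl bee berry]
  5. access berry: HIT. Cache (old->new): [cat owl bee berry]
  6. access apple: MISS, evict cat. Cache (old->new): [owl bee berry apple]
  7. access pear: MISS, evict owl. Cache (old->new): [bee berry apple pear]
  8. access jay: MISS, evict bee. Cache (old->new): [berry apple pear jay]
  9. access berry: HIT. Cache (old->new): [berry apple pear jay]
  10. access apple: HIT. Cache (old->new): [berry apple pear jay]
  11. access jay: HIT. Cache (old->new): [berry apple pear jay]
  12. access apple: HIT. Cache (old->new): [berry apple pear jay]
  13. access apple: HIT. Cache (old->new): [berry apple pear jay]
  14. access jay: HIT. Cache (old->new): [berry apple pear jay]
  15. access apple: HIT. Cache (old->new): [berry apple pear jay]
  16. access apple: HIT. Cache (old->new): [berry apple pear jay]
  17. access apple: HIT. Cache (old->new): [berry apple pear jay]
  18. access jay: HIT. Cache (old->new): [berry apple pear jay]
  19. access apple: HIT. Cache (old->new): [berry apple pear jay]
  20. access cat: MISS, evict berry. Cache (old->new): [apple pear jay cat]
  21. access apple: HIT. Cache (old->new): [apple pear jay cat]
  22. access apple: HIT. Cache (old->new): [apple pear jay cat]
  23. access cat: HIT. Cache (old->new): [apple pear jay cat]
  24. access cat: HIT. Cache (old->new): [apple pear jay cat]
  25. access jay: HIT. Cache (old->new): [apple pear jay cat]
  26. access cat: HIT. Cache (old->new): [apple pear jay cat]
Total: 18 hits, 8 misses, 4 evictions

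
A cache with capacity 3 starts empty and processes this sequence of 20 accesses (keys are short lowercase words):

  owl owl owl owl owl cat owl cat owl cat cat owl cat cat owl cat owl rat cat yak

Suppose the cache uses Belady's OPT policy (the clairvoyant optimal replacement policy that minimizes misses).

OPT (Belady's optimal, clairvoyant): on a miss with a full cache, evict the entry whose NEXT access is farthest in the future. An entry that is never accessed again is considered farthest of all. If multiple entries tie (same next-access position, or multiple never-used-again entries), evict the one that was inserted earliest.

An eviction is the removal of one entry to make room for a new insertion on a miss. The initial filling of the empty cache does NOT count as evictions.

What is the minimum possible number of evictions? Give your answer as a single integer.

OPT (Belady) simulation (capacity=3):
  1. access owl: MISS. Cache: [owl]
  2. access owl: HIT. Next use of owl: step 3. Cache: [owl]
  3. access owl: HIT. Next use of owl: step 4. Cache: [owl]
  4. access owl: HIT. Next use of owl: step 5. Cache: [owl]
  5. access owl: HIT. Next use of owl: step 7. Cache: [owl]
  6. access cat: MISS. Cache: [owl cat]
  7. access owl: HIT. Next use of owl: step 9. Cache: [owl cat]
  8. access cat: HIT. Next use of cat: step 10. Cache: [owl cat]
  9. access owl: HIT. Next use of owl: step 12. Cache: [owl cat]
  10. access cat: HIT. Next use of cat: step 11. Cache: [owl cat]
  11. access cat: HIT. Next use of cat: step 13. Cache: [owl cat]
  12. access owl: HIT. Next use of owl: step 15. Cache: [owl cat]
  13. access cat: HIT. Next use of cat: step 14. Cache: [owl cat]
  14. access cat: HIT. Next use of cat: step 16. Cache: [owl cat]
  15. access owl: HIT. Next use of owl: step 17. Cache: [owl cat]
  16. access cat: HIT. Next use of cat: step 19. Cache: [owl cat]
  17. access owl: HIT. Next use of owl: never. Cache: [owl cat]
  18. access rat: MISS. Cache: [owl cat rat]
  19. access cat: HIT. Next use of cat: never. Cache: [owl cat rat]
  20. access yak: MISS, evict owl (next use: never). Cache: [cat rat yak]
Total: 16 hits, 4 misses, 1 evictions

Answer: 1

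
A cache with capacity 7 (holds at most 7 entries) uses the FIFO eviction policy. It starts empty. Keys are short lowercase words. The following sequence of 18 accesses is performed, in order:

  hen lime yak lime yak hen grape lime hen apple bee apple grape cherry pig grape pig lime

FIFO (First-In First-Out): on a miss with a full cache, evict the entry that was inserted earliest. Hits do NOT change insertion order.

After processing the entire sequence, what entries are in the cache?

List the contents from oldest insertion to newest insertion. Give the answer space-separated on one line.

FIFO simulation (capacity=7):
  1. access hen: MISS. Cache (old->new): [hen]
  2. access lime: MISS. Cache (old->new): [hen lime]
  3. access yak: MISS. Cache (old->new): [hen lime yak]
  4. access lime: HIT. Cache (old->new): [hen lime yak]
  5. access yak: HIT. Cache (old->new): [hen lime yak]
  6. access hen: HIT. Cache (old->new): [hen lime yak]
  7. access grape: MISS. Cache (old->new): [hen lime yak grape]
  8. access lime: HIT. Cache (old->new): [hen lime yak grape]
  9. access hen: HIT. Cache (old->new): [hen lime yak grape]
  10. access apple: MISS. Cache (old->new): [hen lime yak grape apple]
  11. access bee: MISS. Cache (old->new): [hen lime yak grape apple bee]
  12. access apple: HIT. Cache (old->new): [hen lime yak grape apple bee]
  13. access grape: HIT. Cache (old->new): [hen lime yak grape apple bee]
  14. access cherry: MISS. Cache (old->new): [hen lime yak grape apple bee cherry]
  15. access pig: MISS, evict hen. Cache (old->new): [lime yak grape apple bee cherry pig]
  16. access grape: HIT. Cache (old->new): [lime yak grape apple bee cherry pig]
  17. access pig: HIT. Cache (old->new): [lime yak grape apple bee cherry pig]
  18. access lime: HIT. Cache (old->new): [lime yak grape apple bee cherry pig]
Total: 10 hits, 8 misses, 1 evictions

Answer: lime yak grape apple bee cherry pig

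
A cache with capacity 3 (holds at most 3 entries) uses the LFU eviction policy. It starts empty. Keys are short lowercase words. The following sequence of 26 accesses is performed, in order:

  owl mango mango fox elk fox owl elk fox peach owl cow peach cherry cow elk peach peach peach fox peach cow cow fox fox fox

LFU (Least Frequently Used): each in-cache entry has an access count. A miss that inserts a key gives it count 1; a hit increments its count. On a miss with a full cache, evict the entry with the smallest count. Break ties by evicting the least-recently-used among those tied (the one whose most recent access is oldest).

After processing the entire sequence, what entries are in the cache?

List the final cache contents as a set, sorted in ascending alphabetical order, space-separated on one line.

Answer: cow fox peach

Derivation:
LFU simulation (capacity=3):
  1. access owl: MISS. Cache: [owl(c=1)]
  2. access mango: MISS. Cache: [owl(c=1) mango(c=1)]
  3. access mango: HIT, count now 2. Cache: [owl(c=1) mango(c=2)]
  4. access fox: MISS. Cache: [owl(c=1) fox(c=1) mango(c=2)]
  5. access elk: MISS, evict owl(c=1). Cache: [fox(c=1) elk(c=1) mango(c=2)]
  6. access fox: HIT, count now 2. Cache: [elk(c=1) mango(c=2) fox(c=2)]
  7. access owl: MISS, evict elk(c=1). Cache: [owl(c=1) mango(c=2) fox(c=2)]
  8. access elk: MISS, evict owl(c=1). Cache: [elk(c=1) mango(c=2) fox(c=2)]
  9. access fox: HIT, count now 3. Cache: [elk(c=1) mango(c=2) fox(c=3)]
  10. access peach: MISS, evict elk(c=1). Cache: [peach(c=1) mango(c=2) fox(c=3)]
  11. access owl: MISS, evict peach(c=1). Cache: [owl(c=1) mango(c=2) fox(c=3)]
  12. access cow: MISS, evict owl(c=1). Cache: [cow(c=1) mango(c=2) fox(c=3)]
  13. access peach: MISS, evict cow(c=1). Cache: [peach(c=1) mango(c=2) fox(c=3)]
  14. access cherry: MISS, evict peach(c=1). Cache: [cherry(c=1) mango(c=2) fox(c=3)]
  15. access cow: MISS, evict cherry(c=1). Cache: [cow(c=1) mango(c=2) fox(c=3)]
  16. access elk: MISS, evict cow(c=1). Cache: [elk(c=1) mango(c=2) fox(c=3)]
  17. access peach: MISS, evict elk(c=1). Cache: [peach(c=1) mango(c=2) fox(c=3)]
  18. access peach: HIT, count now 2. Cache: [mango(c=2) peach(c=2) fox(c=3)]
  19. access peach: HIT, count now 3. Cache: [mango(c=2) fox(c=3) peach(c=3)]
  20. access fox: HIT, count now 4. Cache: [mango(c=2) peach(c=3) fox(c=4)]
  21. access peach: HIT, count now 4. Cache: [mango(c=2) fox(c=4) peach(c=4)]
  22. access cow: MISS, evict mango(c=2). Cache: [cow(c=1) fox(c=4) peach(c=4)]
  23. access cow: HIT, count now 2. Cache: [cow(c=2) fox(c=4) peach(c=4)]
  24. access fox: HIT, count now 5. Cache: [cow(c=2) peach(c=4) fox(c=5)]
  25. access fox: HIT, count now 6. Cache: [cow(c=2) peach(c=4) fox(c=6)]
  26. access fox: HIT, count now 7. Cache: [cow(c=2) peach(c=4) fox(c=7)]
Total: 11 hits, 15 misses, 12 evictions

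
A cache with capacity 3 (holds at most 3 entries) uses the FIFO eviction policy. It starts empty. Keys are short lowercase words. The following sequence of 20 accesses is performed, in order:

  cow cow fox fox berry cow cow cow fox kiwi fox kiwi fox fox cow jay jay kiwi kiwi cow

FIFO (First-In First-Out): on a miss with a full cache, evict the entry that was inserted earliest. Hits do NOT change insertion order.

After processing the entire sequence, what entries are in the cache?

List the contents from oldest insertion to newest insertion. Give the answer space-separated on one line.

Answer: kiwi cow jay

Derivation:
FIFO simulation (capacity=3):
  1. access cow: MISS. Cache (old->new): [cow]
  2. access cow: HIT. Cache (old->new): [cow]
  3. access fox: MISS. Cache (old->new): [cow fox]
  4. access fox: HIT. Cache (old->new): [cow fox]
  5. access berry: MISS. Cache (old->new): [cow fox berry]
  6. access cow: HIT. Cache (old->new): [cow fox berry]
  7. access cow: HIT. Cache (old->new): [cow fox berry]
  8. access cow: HIT. Cache (old->new): [cow fox berry]
  9. access fox: HIT. Cache (old->new): [cow fox berry]
  10. access kiwi: MISS, evict cow. Cache (old->new): [fox berry kiwi]
  11. access fox: HIT. Cache (old->new): [fox berry kiwi]
  12. access kiwi: HIT. Cache (old->new): [fox berry kiwi]
  13. access fox: HIT. Cache (old->new): [fox berry kiwi]
  14. access fox: HIT. Cache (old->new): [fox berry kiwi]
  15. access cow: MISS, evict fox. Cache (old->new): [berry kiwi cow]
  16. access jay: MISS, evict berry. Cache (old->new): [kiwi cow jay]
  17. access jay: HIT. Cache (old->new): [kiwi cow jay]
  18. access kiwi: HIT. Cache (old->new): [kiwi cow jay]
  19. access kiwi: HIT. Cache (old->new): [kiwi cow jay]
  20. access cow: HIT. Cache (old->new): [kiwi cow jay]
Total: 14 hits, 6 misses, 3 evictions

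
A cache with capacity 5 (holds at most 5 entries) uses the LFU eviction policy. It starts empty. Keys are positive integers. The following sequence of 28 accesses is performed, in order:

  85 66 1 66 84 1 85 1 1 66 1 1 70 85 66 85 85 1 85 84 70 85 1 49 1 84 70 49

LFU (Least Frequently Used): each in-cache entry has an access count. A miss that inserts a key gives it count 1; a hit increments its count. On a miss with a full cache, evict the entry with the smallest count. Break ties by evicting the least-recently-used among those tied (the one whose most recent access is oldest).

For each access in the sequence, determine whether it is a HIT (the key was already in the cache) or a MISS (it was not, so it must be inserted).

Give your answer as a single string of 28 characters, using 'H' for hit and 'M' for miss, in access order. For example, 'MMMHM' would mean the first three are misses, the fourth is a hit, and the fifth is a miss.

Answer: MMMHMHHHHHHHMHHHHHHHHHHMHMHM

Derivation:
LFU simulation (capacity=5):
  1. access 85: MISS. Cache: [85(c=1)]
  2. access 66: MISS. Cache: [85(c=1) 66(c=1)]
  3. access 1: MISS. Cache: [85(c=1) 66(c=1) 1(c=1)]
  4. access 66: HIT, count now 2. Cache: [85(c=1) 1(c=1) 66(c=2)]
  5. access 84: MISS. Cache: [85(c=1) 1(c=1) 84(c=1) 66(c=2)]
  6. access 1: HIT, count now 2. Cache: [85(c=1) 84(c=1) 66(c=2) 1(c=2)]
  7. access 85: HIT, count now 2. Cache: [84(c=1) 66(c=2) 1(c=2) 85(c=2)]
  8. access 1: HIT, count now 3. Cache: [84(c=1) 66(c=2) 85(c=2) 1(c=3)]
  9. access 1: HIT, count now 4. Cache: [84(c=1) 66(c=2) 85(c=2) 1(c=4)]
  10. access 66: HIT, count now 3. Cache: [84(c=1) 85(c=2) 66(c=3) 1(c=4)]
  11. access 1: HIT, count now 5. Cache: [84(c=1) 85(c=2) 66(c=3) 1(c=5)]
  12. access 1: HIT, count now 6. Cache: [84(c=1) 85(c=2) 66(c=3) 1(c=6)]
  13. access 70: MISS. Cache: [84(c=1) 70(c=1) 85(c=2) 66(c=3) 1(c=6)]
  14. access 85: HIT, count now 3. Cache: [84(c=1) 70(c=1) 66(c=3) 85(c=3) 1(c=6)]
  15. access 66: HIT, count now 4. Cache: [84(c=1) 70(c=1) 85(c=3) 66(c=4) 1(c=6)]
  16. access 85: HIT, count now 4. Cache: [84(c=1) 70(c=1) 66(c=4) 85(c=4) 1(c=6)]
  17. access 85: HIT, count now 5. Cache: [84(c=1) 70(c=1) 66(c=4) 85(c=5) 1(c=6)]
  18. access 1: HIT, count now 7. Cache: [84(c=1) 70(c=1) 66(c=4) 85(c=5) 1(c=7)]
  19. access 85: HIT, count now 6. Cache: [84(c=1) 70(c=1) 66(c=4) 85(c=6) 1(c=7)]
  20. access 84: HIT, count now 2. Cache: [70(c=1) 84(c=2) 66(c=4) 85(c=6) 1(c=7)]
  21. access 70: HIT, count now 2. Cache: [84(c=2) 70(c=2) 66(c=4) 85(c=6) 1(c=7)]
  22. access 85: HIT, count now 7. Cache: [84(c=2) 70(c=2) 66(c=4) 1(c=7) 85(c=7)]
  23. access 1: HIT, count now 8. Cache: [84(c=2) 70(c=2) 66(c=4) 85(c=7) 1(c=8)]
  24. access 49: MISS, evict 84(c=2). Cache: [49(c=1) 70(c=2) 66(c=4) 85(c=7) 1(c=8)]
  25. access 1: HIT, count now 9. Cache: [49(c=1) 70(c=2) 66(c=4) 85(c=7) 1(c=9)]
  26. access 84: MISS, evict 49(c=1). Cache: [84(c=1) 70(c=2) 66(c=4) 85(c=7) 1(c=9)]
  27. access 70: HIT, count now 3. Cache: [84(c=1) 70(c=3) 66(c=4) 85(c=7) 1(c=9)]
  28. access 49: MISS, evict 84(c=1). Cache: [49(c=1) 70(c=3) 66(c=4) 85(c=7) 1(c=9)]
Total: 20 hits, 8 misses, 3 evictions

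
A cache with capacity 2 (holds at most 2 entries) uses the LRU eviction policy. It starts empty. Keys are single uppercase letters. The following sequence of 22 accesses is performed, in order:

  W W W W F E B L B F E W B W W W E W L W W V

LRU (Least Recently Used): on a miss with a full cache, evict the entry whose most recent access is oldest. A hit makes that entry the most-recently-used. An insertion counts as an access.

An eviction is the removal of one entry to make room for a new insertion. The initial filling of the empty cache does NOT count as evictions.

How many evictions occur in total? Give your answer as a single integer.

Answer: 10

Derivation:
LRU simulation (capacity=2):
  1. access W: MISS. Cache (LRU->MRU): [W]
  2. access W: HIT. Cache (LRU->MRU): [W]
  3. access W: HIT. Cache (LRU->MRU): [W]
  4. access W: HIT. Cache (LRU->MRU): [W]
  5. access F: MISS. Cache (LRU->MRU): [W F]
  6. access E: MISS, evict W. Cache (LRU->MRU): [F E]
  7. access B: MISS, evict F. Cache (LRU->MRU): [E B]
  8. access L: MISS, evict E. Cache (LRU->MRU): [B L]
  9. access B: HIT. Cache (LRU->MRU): [L B]
  10. access F: MISS, evict L. Cache (LRU->MRU): [B F]
  11. access E: MISS, evict B. Cache (LRU->MRU): [F E]
  12. access W: MISS, evict F. Cache (LRU->MRU): [E W]
  13. access B: MISS, evict E. Cache (LRU->MRU): [W B]
  14. access W: HIT. Cache (LRU->MRU): [B W]
  15. access W: HIT. Cache (LRU->MRU): [B W]
  16. access W: HIT. Cache (LRU->MRU): [B W]
  17. access E: MISS, evict B. Cache (LRU->MRU): [W E]
  18. access W: HIT. Cache (LRU->MRU): [E W]
  19. access L: MISS, evict E. Cache (LRU->MRU): [W L]
  20. access W: HIT. Cache (LRU->MRU): [L W]
  21. access W: HIT. Cache (LRU->MRU): [L W]
  22. access V: MISS, evict L. Cache (LRU->MRU): [W V]
Total: 10 hits, 12 misses, 10 evictions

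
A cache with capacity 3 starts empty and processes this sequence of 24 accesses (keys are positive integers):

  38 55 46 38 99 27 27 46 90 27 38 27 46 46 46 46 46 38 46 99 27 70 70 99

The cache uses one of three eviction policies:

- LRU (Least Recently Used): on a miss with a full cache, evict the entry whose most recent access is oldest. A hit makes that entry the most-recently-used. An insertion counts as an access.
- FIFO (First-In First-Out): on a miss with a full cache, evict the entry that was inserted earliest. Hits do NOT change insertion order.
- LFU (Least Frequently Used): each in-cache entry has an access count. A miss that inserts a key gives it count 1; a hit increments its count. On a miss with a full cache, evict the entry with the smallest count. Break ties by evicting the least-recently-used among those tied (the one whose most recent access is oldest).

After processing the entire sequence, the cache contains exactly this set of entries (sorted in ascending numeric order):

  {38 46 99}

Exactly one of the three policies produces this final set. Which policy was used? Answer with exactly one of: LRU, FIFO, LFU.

Answer: LFU

Derivation:
Simulating under each policy and comparing final sets:
  LRU: final set = {27 70 99} -> differs
  FIFO: final set = {27 70 99} -> differs
  LFU: final set = {38 46 99} -> MATCHES target
Only LFU produces the target set.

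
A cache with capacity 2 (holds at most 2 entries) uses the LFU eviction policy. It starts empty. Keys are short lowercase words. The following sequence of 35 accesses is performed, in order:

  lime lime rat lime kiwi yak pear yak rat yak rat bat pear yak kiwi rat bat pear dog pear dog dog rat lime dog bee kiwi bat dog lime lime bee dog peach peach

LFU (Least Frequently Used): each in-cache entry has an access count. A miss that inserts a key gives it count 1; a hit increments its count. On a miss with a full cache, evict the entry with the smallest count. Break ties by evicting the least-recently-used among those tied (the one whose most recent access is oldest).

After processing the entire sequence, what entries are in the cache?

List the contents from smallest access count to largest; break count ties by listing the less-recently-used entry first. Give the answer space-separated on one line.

Answer: peach lime

Derivation:
LFU simulation (capacity=2):
  1. access lime: MISS. Cache: [lime(c=1)]
  2. access lime: HIT, count now 2. Cache: [lime(c=2)]
  3. access rat: MISS. Cache: [rat(c=1) lime(c=2)]
  4. access lime: HIT, count now 3. Cache: [rat(c=1) lime(c=3)]
  5. access kiwi: MISS, evict rat(c=1). Cache: [kiwi(c=1) lime(c=3)]
  6. access yak: MISS, evict kiwi(c=1). Cache: [yak(c=1) lime(c=3)]
  7. access pear: MISS, evict yak(c=1). Cache: [pear(c=1) lime(c=3)]
  8. access yak: MISS, evict pear(c=1). Cache: [yak(c=1) lime(c=3)]
  9. access rat: MISS, evict yak(c=1). Cache: [rat(c=1) lime(c=3)]
  10. access yak: MISS, evict rat(c=1). Cache: [yak(c=1) lime(c=3)]
  11. access rat: MISS, evict yak(c=1). Cache: [rat(c=1) lime(c=3)]
  12. access bat: MISS, evict rat(c=1). Cache: [bat(c=1) lime(c=3)]
  13. access pear: MISS, evict bat(c=1). Cache: [pear(c=1) lime(c=3)]
  14. access yak: MISS, evict pear(c=1). Cache: [yak(c=1) lime(c=3)]
  15. access kiwi: MISS, evict yak(c=1). Cache: [kiwi(c=1) lime(c=3)]
  16. access rat: MISS, evict kiwi(c=1). Cache: [rat(c=1) lime(c=3)]
  17. access bat: MISS, evict rat(c=1). Cache: [bat(c=1) lime(c=3)]
  18. access pear: MISS, evict bat(c=1). Cache: [pear(c=1) lime(c=3)]
  19. access dog: MISS, evict pear(c=1). Cache: [dog(c=1) lime(c=3)]
  20. access pear: MISS, evict dog(c=1). Cache: [pear(c=1) lime(c=3)]
  21. access dog: MISS, evict pear(c=1). Cache: [dog(c=1) lime(c=3)]
  22. access dog: HIT, count now 2. Cache: [dog(c=2) lime(c=3)]
  23. access rat: MISS, evict dog(c=2). Cache: [rat(c=1) lime(c=3)]
  24. access lime: HIT, count now 4. Cache: [rat(c=1) lime(c=4)]
  25. access dog: MISS, evict rat(c=1). Cache: [dog(c=1) lime(c=4)]
  26. access bee: MISS, evict dog(c=1). Cache: [bee(c=1) lime(c=4)]
  27. access kiwi: MISS, evict bee(c=1). Cache: [kiwi(c=1) lime(c=4)]
  28. access bat: MISS, evict kiwi(c=1). Cache: [bat(c=1) lime(c=4)]
  29. access dog: MISS, evict bat(c=1). Cache: [dog(c=1) lime(c=4)]
  30. access lime: HIT, count now 5. Cache: [dog(c=1) lime(c=5)]
  31. access lime: HIT, count now 6. Cache: [dog(c=1) lime(c=6)]
  32. access bee: MISS, evict dog(c=1). Cache: [bee(c=1) lime(c=6)]
  33. access dog: MISS, evict bee(c=1). Cache: [dog(c=1) lime(c=6)]
  34. access peach: MISS, evict dog(c=1). Cache: [peach(c=1) lime(c=6)]
  35. access peach: HIT, count now 2. Cache: [peach(c=2) lime(c=6)]
Total: 7 hits, 28 misses, 26 evictions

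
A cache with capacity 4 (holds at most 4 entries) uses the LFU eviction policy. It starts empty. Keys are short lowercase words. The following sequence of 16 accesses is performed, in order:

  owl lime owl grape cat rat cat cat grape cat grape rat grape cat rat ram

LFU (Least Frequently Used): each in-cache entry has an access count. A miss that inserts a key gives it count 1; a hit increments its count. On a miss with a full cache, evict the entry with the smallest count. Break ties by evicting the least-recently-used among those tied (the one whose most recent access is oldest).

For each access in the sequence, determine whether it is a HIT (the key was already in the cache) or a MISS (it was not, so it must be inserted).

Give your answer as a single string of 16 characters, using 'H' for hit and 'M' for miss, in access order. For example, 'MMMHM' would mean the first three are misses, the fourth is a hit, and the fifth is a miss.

Answer: MMHMMMHHHHHHHHHM

Derivation:
LFU simulation (capacity=4):
  1. access owl: MISS. Cache: [owl(c=1)]
  2. access lime: MISS. Cache: [owl(c=1) lime(c=1)]
  3. access owl: HIT, count now 2. Cache: [lime(c=1) owl(c=2)]
  4. access grape: MISS. Cache: [lime(c=1) grape(c=1) owl(c=2)]
  5. access cat: MISS. Cache: [lime(c=1) grape(c=1) cat(c=1) owl(c=2)]
  6. access rat: MISS, evict lime(c=1). Cache: [grape(c=1) cat(c=1) rat(c=1) owl(c=2)]
  7. access cat: HIT, count now 2. Cache: [grape(c=1) rat(c=1) owl(c=2) cat(c=2)]
  8. access cat: HIT, count now 3. Cache: [grape(c=1) rat(c=1) owl(c=2) cat(c=3)]
  9. access grape: HIT, count now 2. Cache: [rat(c=1) owl(c=2) grape(c=2) cat(c=3)]
  10. access cat: HIT, count now 4. Cache: [rat(c=1) owl(c=2) grape(c=2) cat(c=4)]
  11. access grape: HIT, count now 3. Cache: [rat(c=1) owl(c=2) grape(c=3) cat(c=4)]
  12. access rat: HIT, count now 2. Cache: [owl(c=2) rat(c=2) grape(c=3) cat(c=4)]
  13. access grape: HIT, count now 4. Cache: [owl(c=2) rat(c=2) cat(c=4) grape(c=4)]
  14. access cat: HIT, count now 5. Cache: [owl(c=2) rat(c=2) grape(c=4) cat(c=5)]
  15. access rat: HIT, count now 3. Cache: [owl(c=2) rat(c=3) grape(c=4) cat(c=5)]
  16. access ram: MISS, evict owl(c=2). Cache: [ram(c=1) rat(c=3) grape(c=4) cat(c=5)]
Total: 10 hits, 6 misses, 2 evictions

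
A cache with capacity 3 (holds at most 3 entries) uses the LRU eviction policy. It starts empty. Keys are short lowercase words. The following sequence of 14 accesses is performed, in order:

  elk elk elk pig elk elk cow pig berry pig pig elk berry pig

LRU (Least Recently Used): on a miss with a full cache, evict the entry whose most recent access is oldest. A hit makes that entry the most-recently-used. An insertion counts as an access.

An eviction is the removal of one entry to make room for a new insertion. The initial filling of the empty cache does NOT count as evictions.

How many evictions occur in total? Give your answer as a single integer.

LRU simulation (capacity=3):
  1. access elk: MISS. Cache (LRU->MRU): [elk]
  2. access elk: HIT. Cache (LRU->MRU): [elk]
  3. access elk: HIT. Cache (LRU->MRU): [elk]
  4. access pig: MISS. Cache (LRU->MRU): [elk pig]
  5. access elk: HIT. Cache (LRU->MRU): [pig elk]
  6. access elk: HIT. Cache (LRU->MRU): [pig elk]
  7. access cow: MISS. Cache (LRU->MRU): [pig elk cow]
  8. access pig: HIT. Cache (LRU->MRU): [elk cow pig]
  9. access berry: MISS, evict elk. Cache (LRU->MRU): [cow pig berry]
  10. access pig: HIT. Cache (LRU->MRU): [cow berry pig]
  11. access pig: HIT. Cache (LRU->MRU): [cow berry pig]
  12. access elk: MISS, evict cow. Cache (LRU->MRU): [berry pig elk]
  13. access berry: HIT. Cache (LRU->MRU): [pig elk berry]
  14. access pig: HIT. Cache (LRU->MRU): [elk berry pig]
Total: 9 hits, 5 misses, 2 evictions

Answer: 2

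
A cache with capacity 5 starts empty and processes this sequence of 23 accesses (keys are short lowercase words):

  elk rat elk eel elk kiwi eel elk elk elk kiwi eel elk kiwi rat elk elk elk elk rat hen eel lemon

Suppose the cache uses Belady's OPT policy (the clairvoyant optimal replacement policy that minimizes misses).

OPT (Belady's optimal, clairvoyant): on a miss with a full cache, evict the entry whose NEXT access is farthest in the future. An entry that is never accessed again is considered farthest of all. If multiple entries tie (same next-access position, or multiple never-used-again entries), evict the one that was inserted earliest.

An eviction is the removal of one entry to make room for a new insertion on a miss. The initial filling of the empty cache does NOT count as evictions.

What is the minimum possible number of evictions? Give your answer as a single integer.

Answer: 1

Derivation:
OPT (Belady) simulation (capacity=5):
  1. access elk: MISS. Cache: [elk]
  2. access rat: MISS. Cache: [elk rat]
  3. access elk: HIT. Next use of elk: step 5. Cache: [elk rat]
  4. access eel: MISS. Cache: [elk rat eel]
  5. access elk: HIT. Next use of elk: step 8. Cache: [elk rat eel]
  6. access kiwi: MISS. Cache: [elk rat eel kiwi]
  7. access eel: HIT. Next use of eel: step 12. Cache: [elk rat eel kiwi]
  8. access elk: HIT. Next use of elk: step 9. Cache: [elk rat eel kiwi]
  9. access elk: HIT. Next use of elk: step 10. Cache: [elk rat eel kiwi]
  10. access elk: HIT. Next use of elk: step 13. Cache: [elk rat eel kiwi]
  11. access kiwi: HIT. Next use of kiwi: step 14. Cache: [elk rat eel kiwi]
  12. access eel: HIT. Next use of eel: step 22. Cache: [elk rat eel kiwi]
  13. access elk: HIT. Next use of elk: step 16. Cache: [elk rat eel kiwi]
  14. access kiwi: HIT. Next use of kiwi: never. Cache: [elk rat eel kiwi]
  15. access rat: HIT. Next use of rat: step 20. Cache: [elk rat eel kiwi]
  16. access elk: HIT. Next use of elk: step 17. Cache: [elk rat eel kiwi]
  17. access elk: HIT. Next use of elk: step 18. Cache: [elk rat eel kiwi]
  18. access elk: HIT. Next use of elk: step 19. Cache: [elk rat eel kiwi]
  19. access elk: HIT. Next use of elk: never. Cache: [elk rat eel kiwi]
  20. access rat: HIT. Next use of rat: never. Cache: [elk rat eel kiwi]
  21. access hen: MISS. Cache: [elk rat eel kiwi hen]
  22. access eel: HIT. Next use of eel: never. Cache: [elk rat eel kiwi hen]
  23. access lemon: MISS, evict elk (next use: never). Cache: [rat eel kiwi hen lemon]
Total: 17 hits, 6 misses, 1 evictions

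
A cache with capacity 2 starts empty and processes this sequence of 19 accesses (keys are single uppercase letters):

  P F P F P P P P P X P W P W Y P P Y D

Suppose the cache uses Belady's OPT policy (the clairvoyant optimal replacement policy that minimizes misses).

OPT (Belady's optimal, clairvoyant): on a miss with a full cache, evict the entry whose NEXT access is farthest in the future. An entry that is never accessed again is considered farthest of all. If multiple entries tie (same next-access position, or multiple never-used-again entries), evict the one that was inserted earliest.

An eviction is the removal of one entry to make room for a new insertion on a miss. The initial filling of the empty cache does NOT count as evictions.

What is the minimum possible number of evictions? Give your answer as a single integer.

Answer: 4

Derivation:
OPT (Belady) simulation (capacity=2):
  1. access P: MISS. Cache: [P]
  2. access F: MISS. Cache: [P F]
  3. access P: HIT. Next use of P: step 5. Cache: [P F]
  4. access F: HIT. Next use of F: never. Cache: [P F]
  5. access P: HIT. Next use of P: step 6. Cache: [P F]
  6. access P: HIT. Next use of P: step 7. Cache: [P F]
  7. access P: HIT. Next use of P: step 8. Cache: [P F]
  8. access P: HIT. Next use of P: step 9. Cache: [P F]
  9. access P: HIT. Next use of P: step 11. Cache: [P F]
  10. access X: MISS, evict F (next use: never). Cache: [P X]
  11. access P: HIT. Next use of P: step 13. Cache: [P X]
  12. access W: MISS, evict X (next use: never). Cache: [P W]
  13. access P: HIT. Next use of P: step 16. Cache: [P W]
  14. access W: HIT. Next use of W: never. Cache: [P W]
  15. access Y: MISS, evict W (next use: never). Cache: [P Y]
  16. access P: HIT. Next use of P: step 17. Cache: [P Y]
  17. access P: HIT. Next use of P: never. Cache: [P Y]
  18. access Y: HIT. Next use of Y: never. Cache: [P Y]
  19. access D: MISS, evict P (next use: never). Cache: [Y D]
Total: 13 hits, 6 misses, 4 evictions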